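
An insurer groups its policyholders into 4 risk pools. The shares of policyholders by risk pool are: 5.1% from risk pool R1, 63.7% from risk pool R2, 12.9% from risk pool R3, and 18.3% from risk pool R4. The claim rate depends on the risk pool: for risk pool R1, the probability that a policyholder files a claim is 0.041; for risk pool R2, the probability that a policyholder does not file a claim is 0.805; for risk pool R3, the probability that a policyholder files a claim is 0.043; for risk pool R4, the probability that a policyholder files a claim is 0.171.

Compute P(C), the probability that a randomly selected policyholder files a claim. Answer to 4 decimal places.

P(C|R2) = 1 − 0.805 = 0.195.
Summing over the partition,
P(C) = P(C|R1)·P(R1) + P(C|R2)·P(R2) + P(C|R3)·P(R3) + P(C|R4)·P(R4)
      = 0.041·0.051 + 0.195·0.637 + 0.043·0.129 + 0.171·0.183
      = 0.002091 + 0.124215 + 0.005547 + 0.031293 = 0.163146

P(C) ≈ 0.1631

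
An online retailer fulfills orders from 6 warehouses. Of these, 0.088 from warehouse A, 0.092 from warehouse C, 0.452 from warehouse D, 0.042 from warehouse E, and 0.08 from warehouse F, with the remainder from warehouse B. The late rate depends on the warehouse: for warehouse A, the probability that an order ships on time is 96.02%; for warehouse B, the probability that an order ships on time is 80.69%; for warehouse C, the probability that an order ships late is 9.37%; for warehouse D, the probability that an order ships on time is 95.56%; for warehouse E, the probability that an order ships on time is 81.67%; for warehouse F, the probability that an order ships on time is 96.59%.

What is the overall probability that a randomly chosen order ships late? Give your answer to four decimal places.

P(B) = 1 − (0.088 + 0.092 + 0.452 + 0.042 + 0.08) = 0.246.
P(L|A) = 1 − 0.9602 = 0.0398.
P(L|B) = 1 − 0.8069 = 0.1931.
P(L|D) = 1 − 0.9556 = 0.0444.
P(L|E) = 1 − 0.8167 = 0.1833.
P(L|F) = 1 − 0.9659 = 0.0341.
P(L) = P(L|A)·P(A) + P(L|B)·P(B) + P(L|C)·P(C) + P(L|D)·P(D) + P(L|E)·P(E) + P(L|F)·P(F)
      = 0.0398·0.088 + 0.1931·0.246 + 0.0937·0.092 + 0.0444·0.452 + 0.1833·0.042 + 0.0341·0.08
      = 0.0035024 + 0.0475026 + 0.0086204 + 0.0200688 + 0.0076986 + 0.002728 = 0.0901208

P(L) ≈ 0.0901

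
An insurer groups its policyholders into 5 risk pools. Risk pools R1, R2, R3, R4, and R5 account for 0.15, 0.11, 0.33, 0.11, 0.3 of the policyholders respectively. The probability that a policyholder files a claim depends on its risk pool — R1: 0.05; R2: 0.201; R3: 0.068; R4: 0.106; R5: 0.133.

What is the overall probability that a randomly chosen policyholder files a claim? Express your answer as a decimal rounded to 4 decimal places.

Using total probability over the partition,
P(C) = P(C|R1)·P(R1) + P(C|R2)·P(R2) + P(C|R3)·P(R3) + P(C|R4)·P(R4) + P(C|R5)·P(R5)
      = 0.05·0.15 + 0.201·0.11 + 0.068·0.33 + 0.106·0.11 + 0.133·0.3
      = 0.0075 + 0.02211 + 0.02244 + 0.01166 + 0.0399 = 0.10361

0.1036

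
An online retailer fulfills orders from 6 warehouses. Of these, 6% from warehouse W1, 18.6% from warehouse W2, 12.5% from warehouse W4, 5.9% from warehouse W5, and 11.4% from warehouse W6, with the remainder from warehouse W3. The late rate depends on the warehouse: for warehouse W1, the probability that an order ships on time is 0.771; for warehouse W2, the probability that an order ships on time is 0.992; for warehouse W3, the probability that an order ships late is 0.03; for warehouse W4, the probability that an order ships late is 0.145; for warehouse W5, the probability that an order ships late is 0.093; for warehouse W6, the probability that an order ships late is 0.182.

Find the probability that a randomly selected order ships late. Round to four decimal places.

P(W3) = 1 − (0.06 + 0.186 + 0.125 + 0.059 + 0.114) = 0.456.
P(L|W1) = 1 − 0.771 = 0.229.
P(L|W2) = 1 − 0.992 = 0.008.
P(L) = P(L|W1)·P(W1) + P(L|W2)·P(W2) + P(L|W3)·P(W3) + P(L|W4)·P(W4) + P(L|W5)·P(W5) + P(L|W6)·P(W6)
      = 0.229·0.06 + 0.008·0.186 + 0.03·0.456 + 0.145·0.125 + 0.093·0.059 + 0.182·0.114
      = 0.01374 + 0.001488 + 0.01368 + 0.018125 + 0.005487 + 0.020748 = 0.073268

0.0733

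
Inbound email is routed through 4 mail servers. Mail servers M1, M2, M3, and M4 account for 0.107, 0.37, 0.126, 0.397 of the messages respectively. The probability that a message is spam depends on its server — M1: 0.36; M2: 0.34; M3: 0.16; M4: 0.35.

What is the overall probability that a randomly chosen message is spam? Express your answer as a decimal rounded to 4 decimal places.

Using total probability over the partition,
P(S) = P(S|M1)·P(M1) + P(S|M2)·P(M2) + P(S|M3)·P(M3) + P(S|M4)·P(M4)
      = 0.36·0.107 + 0.34·0.37 + 0.16·0.126 + 0.35·0.397
      = 0.03852 + 0.1258 + 0.02016 + 0.13895 = 0.32343

P(S) ≈ 0.3234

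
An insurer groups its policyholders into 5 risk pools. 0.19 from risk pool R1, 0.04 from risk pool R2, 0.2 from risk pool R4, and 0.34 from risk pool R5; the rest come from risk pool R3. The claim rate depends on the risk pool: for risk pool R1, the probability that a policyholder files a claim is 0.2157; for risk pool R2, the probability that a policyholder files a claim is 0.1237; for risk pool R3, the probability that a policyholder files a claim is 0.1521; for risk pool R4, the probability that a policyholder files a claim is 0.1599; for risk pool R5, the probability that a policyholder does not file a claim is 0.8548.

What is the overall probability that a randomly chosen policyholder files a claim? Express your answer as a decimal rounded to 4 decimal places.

P(C) ≈ 0.1623

P(R3) = 1 − (0.19 + 0.04 + 0.2 + 0.34) = 0.23.
P(C|R5) = 1 − 0.8548 = 0.1452.
Using total probability over the partition,
P(C) = P(C|R1)·P(R1) + P(C|R2)·P(R2) + P(C|R3)·P(R3) + P(C|R4)·P(R4) + P(C|R5)·P(R5)
      = 0.2157·0.19 + 0.1237·0.04 + 0.1521·0.23 + 0.1599·0.2 + 0.1452·0.34
      = 0.040983 + 0.004948 + 0.034983 + 0.03198 + 0.049368 = 0.162262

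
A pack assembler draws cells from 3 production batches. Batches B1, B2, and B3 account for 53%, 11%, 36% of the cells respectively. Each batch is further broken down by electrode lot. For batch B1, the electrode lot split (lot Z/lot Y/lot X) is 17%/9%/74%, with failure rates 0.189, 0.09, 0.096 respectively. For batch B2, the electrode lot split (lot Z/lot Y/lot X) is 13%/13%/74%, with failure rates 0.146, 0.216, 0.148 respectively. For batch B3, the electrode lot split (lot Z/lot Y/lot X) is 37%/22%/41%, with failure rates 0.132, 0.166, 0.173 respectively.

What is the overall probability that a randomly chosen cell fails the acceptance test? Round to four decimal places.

P(F) ≈ 0.1325

P(F|B1) = 0.17·0.189 + 0.09·0.09 + 0.74·0.096 = 0.03213 + 0.0081 + 0.07104 = 0.11127
P(F|B2) = 0.13·0.146 + 0.13·0.216 + 0.74·0.148 = 0.01898 + 0.02808 + 0.10952 = 0.15658
P(F|B3) = 0.37·0.132 + 0.22·0.166 + 0.41·0.173 = 0.04884 + 0.03652 + 0.07093 = 0.15629
By total probability over the outer partition,
P(F) = 0.53·0.11127 + 0.11·0.15658 + 0.36·0.15629
      = 0.0589731 + 0.0172238 + 0.0562644 = 0.1324613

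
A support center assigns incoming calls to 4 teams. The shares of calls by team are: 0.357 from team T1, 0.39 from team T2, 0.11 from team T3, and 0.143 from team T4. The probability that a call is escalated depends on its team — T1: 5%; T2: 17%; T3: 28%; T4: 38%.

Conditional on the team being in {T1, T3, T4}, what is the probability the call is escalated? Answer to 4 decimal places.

Let S = {T1, T3, T4}.
P(S) = 0.357 + 0.11 + 0.143 = 0.61.
P(E ∩ S) = 0.05·0.357 + 0.28·0.11 + 0.38·0.143 = 0.01785 + 0.0308 + 0.05434 = 0.10299.
P(E | S) = 0.10299 / 0.61 = 0.168836…

0.1688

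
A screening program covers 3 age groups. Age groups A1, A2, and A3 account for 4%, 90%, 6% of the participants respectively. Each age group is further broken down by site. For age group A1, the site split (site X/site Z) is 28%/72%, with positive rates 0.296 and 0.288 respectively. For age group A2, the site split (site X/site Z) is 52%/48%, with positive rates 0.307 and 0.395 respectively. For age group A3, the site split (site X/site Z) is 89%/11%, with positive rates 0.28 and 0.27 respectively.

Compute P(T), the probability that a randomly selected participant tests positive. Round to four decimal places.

P(T|A1) = 0.28·0.296 + 0.72·0.288 = 0.08288 + 0.20736 = 0.29024
P(T|A2) = 0.52·0.307 + 0.48·0.395 = 0.15964 + 0.1896 = 0.34924
P(T|A3) = 0.89·0.28 + 0.11·0.27 = 0.2492 + 0.0297 = 0.2789
By total probability over the outer partition,
P(T) = 0.04·0.29024 + 0.9·0.34924 + 0.06·0.2789
      = 0.0116096 + 0.314316 + 0.016734 = 0.3426596

0.3427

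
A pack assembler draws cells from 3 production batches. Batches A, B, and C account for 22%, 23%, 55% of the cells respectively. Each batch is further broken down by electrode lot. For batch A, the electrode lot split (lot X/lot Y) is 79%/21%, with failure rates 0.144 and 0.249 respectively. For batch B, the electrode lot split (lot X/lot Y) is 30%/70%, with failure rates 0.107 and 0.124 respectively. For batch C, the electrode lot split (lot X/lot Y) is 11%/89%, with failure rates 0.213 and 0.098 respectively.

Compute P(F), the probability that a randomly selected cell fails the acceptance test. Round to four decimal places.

P(F|A) = 0.79·0.144 + 0.21·0.249 = 0.11376 + 0.05229 = 0.16605
P(F|B) = 0.3·0.107 + 0.7·0.124 = 0.0321 + 0.0868 = 0.1189
P(F|C) = 0.11·0.213 + 0.89·0.098 = 0.02343 + 0.08722 = 0.11065
By total probability over the outer partition,
P(F) = 0.22·0.16605 + 0.23·0.1189 + 0.55·0.11065
      = 0.036531 + 0.027347 + 0.0608575 = 0.1247355

P(F) ≈ 0.1247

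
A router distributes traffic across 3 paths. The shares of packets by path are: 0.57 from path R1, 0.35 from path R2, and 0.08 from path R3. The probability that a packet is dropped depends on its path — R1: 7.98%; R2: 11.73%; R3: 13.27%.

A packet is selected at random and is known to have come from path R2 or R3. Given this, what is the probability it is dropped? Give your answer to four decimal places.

Let S = {R2, R3}.
P(S) = 0.35 + 0.08 = 0.43.
P(L ∩ S) = 0.1173·0.35 + 0.1327·0.08 = 0.041055 + 0.010616 = 0.051671.
P(L | S) = 0.051671 / 0.43 = 0.120165…

P(L|S) ≈ 0.1202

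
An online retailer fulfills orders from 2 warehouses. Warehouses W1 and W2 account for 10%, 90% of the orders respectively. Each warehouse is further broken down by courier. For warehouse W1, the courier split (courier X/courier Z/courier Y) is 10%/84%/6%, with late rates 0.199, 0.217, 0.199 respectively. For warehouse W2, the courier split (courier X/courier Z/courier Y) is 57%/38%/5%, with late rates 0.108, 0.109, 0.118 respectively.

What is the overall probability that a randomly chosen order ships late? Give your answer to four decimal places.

P(L|W1) = 0.1·0.199 + 0.84·0.217 + 0.06·0.199 = 0.0199 + 0.18228 + 0.01194 = 0.21412
P(L|W2) = 0.57·0.108 + 0.38·0.109 + 0.05·0.118 = 0.06156 + 0.04142 + 0.0059 = 0.10888
Then overall,
P(L) = 0.1·0.21412 + 0.9·0.10888
      = 0.021412 + 0.097992 = 0.119404

P(L) ≈ 0.1194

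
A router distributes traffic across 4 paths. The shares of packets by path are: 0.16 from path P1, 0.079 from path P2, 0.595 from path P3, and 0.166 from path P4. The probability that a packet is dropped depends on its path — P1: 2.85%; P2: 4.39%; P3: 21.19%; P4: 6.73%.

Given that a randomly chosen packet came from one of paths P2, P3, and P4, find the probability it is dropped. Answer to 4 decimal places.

P(L|S) ≈ 0.1675

Let S = {P2, P3, P4}.
P(S) = 0.079 + 0.595 + 0.166 = 0.84.
P(L ∩ S) = 0.0439·0.079 + 0.2119·0.595 + 0.0673·0.166 = 0.0034681 + 0.1260805 + 0.0111718 = 0.1407204.
P(L | S) = 0.1407204 / 0.84 = 0.167524…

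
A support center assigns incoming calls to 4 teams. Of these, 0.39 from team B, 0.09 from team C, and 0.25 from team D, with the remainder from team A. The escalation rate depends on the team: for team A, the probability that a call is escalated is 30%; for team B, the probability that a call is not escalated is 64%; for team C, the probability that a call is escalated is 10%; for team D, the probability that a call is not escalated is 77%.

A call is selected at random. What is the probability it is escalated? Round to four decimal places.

P(A) = 1 − (0.39 + 0.09 + 0.25) = 0.27.
P(E|B) = 1 − 0.64 = 0.36.
P(E|D) = 1 − 0.77 = 0.23.
P(E) = P(E|A)·P(A) + P(E|B)·P(B) + P(E|C)·P(C) + P(E|D)·P(D)
      = 0.3·0.27 + 0.36·0.39 + 0.1·0.09 + 0.23·0.25
      = 0.081 + 0.1404 + 0.009 + 0.0575 = 0.2879

0.2879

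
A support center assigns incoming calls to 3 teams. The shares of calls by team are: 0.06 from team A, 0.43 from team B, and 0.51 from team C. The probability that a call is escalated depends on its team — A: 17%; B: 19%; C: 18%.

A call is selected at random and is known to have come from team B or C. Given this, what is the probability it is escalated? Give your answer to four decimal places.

P(E|S) ≈ 0.1846

Let S = {B, C}.
P(S) = 0.43 + 0.51 = 0.94.
P(E ∩ S) = 0.19·0.43 + 0.18·0.51 = 0.0817 + 0.0918 = 0.1735.
P(E | S) = 0.1735 / 0.94 = 0.184574…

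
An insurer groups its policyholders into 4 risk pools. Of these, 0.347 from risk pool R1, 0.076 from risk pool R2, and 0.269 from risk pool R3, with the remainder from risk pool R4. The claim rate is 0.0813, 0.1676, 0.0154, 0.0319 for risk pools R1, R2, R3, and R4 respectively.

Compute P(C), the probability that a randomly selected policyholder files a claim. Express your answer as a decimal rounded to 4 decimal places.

0.0549

P(R4) = 1 − (0.347 + 0.076 + 0.269) = 0.308.
P(C) = P(C|R1)·P(R1) + P(C|R2)·P(R2) + P(C|R3)·P(R3) + P(C|R4)·P(R4)
      = 0.0813·0.347 + 0.1676·0.076 + 0.0154·0.269 + 0.0319·0.308
      = 0.0282111 + 0.0127376 + 0.0041426 + 0.0098252 = 0.0549165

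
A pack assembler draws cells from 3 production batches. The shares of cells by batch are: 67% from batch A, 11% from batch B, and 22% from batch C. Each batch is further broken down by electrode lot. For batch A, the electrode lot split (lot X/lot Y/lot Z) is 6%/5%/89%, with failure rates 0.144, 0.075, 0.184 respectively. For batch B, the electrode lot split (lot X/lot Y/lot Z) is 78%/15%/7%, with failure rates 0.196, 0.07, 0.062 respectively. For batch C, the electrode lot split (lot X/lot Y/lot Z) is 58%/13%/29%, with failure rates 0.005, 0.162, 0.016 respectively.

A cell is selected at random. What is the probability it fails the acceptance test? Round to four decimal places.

P(F|A) = 0.06·0.144 + 0.05·0.075 + 0.89·0.184 = 0.00864 + 0.00375 + 0.16376 = 0.17615
P(F|B) = 0.78·0.196 + 0.15·0.07 + 0.07·0.062 = 0.15288 + 0.0105 + 0.00434 = 0.16772
P(F|C) = 0.58·0.005 + 0.13·0.162 + 0.29·0.016 = 0.0029 + 0.02106 + 0.00464 = 0.0286
Then overall,
P(F) = 0.67·0.17615 + 0.11·0.16772 + 0.22·0.0286
      = 0.1180205 + 0.0184492 + 0.006292 = 0.1427617

0.1428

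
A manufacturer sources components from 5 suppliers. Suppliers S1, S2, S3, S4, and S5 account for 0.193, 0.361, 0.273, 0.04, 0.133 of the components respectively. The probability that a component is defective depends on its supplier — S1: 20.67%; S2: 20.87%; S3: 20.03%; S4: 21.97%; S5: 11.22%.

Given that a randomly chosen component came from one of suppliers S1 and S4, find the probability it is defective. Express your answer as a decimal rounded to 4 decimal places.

Let S = {S1, S4}.
P(S) = 0.193 + 0.04 = 0.233.
P(D ∩ S) = 0.2067·0.193 + 0.2197·0.04 = 0.0398931 + 0.008788 = 0.0486811.
P(D | S) = 0.0486811 / 0.233 = 0.208932…

0.2089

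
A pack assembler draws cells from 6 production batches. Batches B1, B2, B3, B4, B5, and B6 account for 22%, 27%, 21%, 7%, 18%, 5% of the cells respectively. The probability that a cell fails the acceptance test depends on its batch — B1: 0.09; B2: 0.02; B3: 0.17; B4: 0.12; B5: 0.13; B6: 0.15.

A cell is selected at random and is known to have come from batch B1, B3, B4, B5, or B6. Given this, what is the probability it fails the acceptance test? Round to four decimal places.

0.1299

Let S = {B1, B3, B4, B5, B6}.
P(S) = 0.22 + 0.21 + 0.07 + 0.18 + 0.05 = 0.73.
P(F ∩ S) = 0.09·0.22 + 0.17·0.21 + 0.12·0.07 + 0.13·0.18 + 0.15·0.05 = 0.0198 + 0.0357 + 0.0084 + 0.0234 + 0.0075 = 0.0948.
P(F | S) = 0.0948 / 0.73 = 0.129863…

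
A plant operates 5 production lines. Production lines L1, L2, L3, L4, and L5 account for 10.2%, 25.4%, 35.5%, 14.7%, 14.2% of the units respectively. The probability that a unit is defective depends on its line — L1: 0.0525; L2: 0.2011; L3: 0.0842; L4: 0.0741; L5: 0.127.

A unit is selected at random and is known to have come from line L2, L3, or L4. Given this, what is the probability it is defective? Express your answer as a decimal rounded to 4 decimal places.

Let S = {L2, L3, L4}.
P(S) = 0.254 + 0.355 + 0.147 = 0.756.
P(D ∩ S) = 0.2011·0.254 + 0.0842·0.355 + 0.0741·0.147 = 0.0510794 + 0.029891 + 0.0108927 = 0.0918631.
P(D | S) = 0.0918631 / 0.756 = 0.121512…

0.1215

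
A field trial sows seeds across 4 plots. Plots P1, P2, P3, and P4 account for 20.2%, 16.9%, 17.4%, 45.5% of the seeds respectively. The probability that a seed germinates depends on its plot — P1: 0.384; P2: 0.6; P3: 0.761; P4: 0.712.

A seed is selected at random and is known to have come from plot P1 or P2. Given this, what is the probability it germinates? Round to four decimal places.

Let S = {P1, P2}.
P(S) = 0.202 + 0.169 = 0.371.
P(G ∩ S) = 0.384·0.202 + 0.6·0.169 = 0.077568 + 0.1014 = 0.178968.
P(G | S) = 0.178968 / 0.371 = 0.482394…

0.4824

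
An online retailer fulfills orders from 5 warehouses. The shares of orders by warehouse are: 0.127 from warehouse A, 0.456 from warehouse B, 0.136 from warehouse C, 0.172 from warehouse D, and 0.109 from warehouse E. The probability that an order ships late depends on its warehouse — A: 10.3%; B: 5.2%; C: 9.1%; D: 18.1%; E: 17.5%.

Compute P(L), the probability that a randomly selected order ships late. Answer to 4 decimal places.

P(L) = P(L|A)·P(A) + P(L|B)·P(B) + P(L|C)·P(C) + P(L|D)·P(D) + P(L|E)·P(E)
      = 0.103·0.127 + 0.052·0.456 + 0.091·0.136 + 0.181·0.172 + 0.175·0.109
      = 0.013081 + 0.023712 + 0.012376 + 0.031132 + 0.019075 = 0.099376

P(L) ≈ 0.0994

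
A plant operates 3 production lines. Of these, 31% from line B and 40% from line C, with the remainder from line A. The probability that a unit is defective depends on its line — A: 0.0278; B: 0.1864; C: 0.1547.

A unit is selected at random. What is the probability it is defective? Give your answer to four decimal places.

P(A) = 1 − (0.31 + 0.4) = 0.29.
P(D) = P(D|A)·P(A) + P(D|B)·P(B) + P(D|C)·P(C)
      = 0.0278·0.29 + 0.1864·0.31 + 0.1547·0.4
      = 0.008062 + 0.057784 + 0.06188 = 0.127726

P(D) ≈ 0.1277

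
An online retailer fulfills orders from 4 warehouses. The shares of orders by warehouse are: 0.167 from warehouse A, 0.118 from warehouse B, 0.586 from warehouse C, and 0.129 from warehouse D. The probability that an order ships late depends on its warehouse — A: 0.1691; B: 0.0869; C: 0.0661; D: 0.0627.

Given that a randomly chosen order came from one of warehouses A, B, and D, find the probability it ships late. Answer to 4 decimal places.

P(L|S) ≈ 0.1125

Let S = {A, B, D}.
P(S) = 0.167 + 0.118 + 0.129 = 0.414.
P(L ∩ S) = 0.1691·0.167 + 0.0869·0.118 + 0.0627·0.129 = 0.0282397 + 0.0102542 + 0.0080883 = 0.0465822.
P(L | S) = 0.0465822 / 0.414 = 0.112517…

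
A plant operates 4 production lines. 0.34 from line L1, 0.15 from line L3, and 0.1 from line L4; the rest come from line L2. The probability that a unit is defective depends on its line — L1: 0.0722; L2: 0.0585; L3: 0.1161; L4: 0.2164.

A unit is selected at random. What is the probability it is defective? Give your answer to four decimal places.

P(L2) = 1 − (0.34 + 0.15 + 0.1) = 0.41.
P(D) = P(D|L1)·P(L1) + P(D|L2)·P(L2) + P(D|L3)·P(L3) + P(D|L4)·P(L4)
      = 0.0722·0.34 + 0.0585·0.41 + 0.1161·0.15 + 0.2164·0.1
      = 0.024548 + 0.023985 + 0.017415 + 0.02164 = 0.087588

0.0876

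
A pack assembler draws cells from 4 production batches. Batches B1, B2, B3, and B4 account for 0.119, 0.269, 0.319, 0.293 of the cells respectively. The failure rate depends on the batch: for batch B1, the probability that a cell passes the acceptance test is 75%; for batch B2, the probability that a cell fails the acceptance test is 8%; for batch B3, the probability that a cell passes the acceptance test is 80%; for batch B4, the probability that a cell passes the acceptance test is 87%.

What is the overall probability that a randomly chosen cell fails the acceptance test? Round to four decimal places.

P(F|B1) = 1 − 0.75 = 0.25.
P(F|B3) = 1 − 0.8 = 0.2.
P(F|B4) = 1 − 0.87 = 0.13.
By the law of total probability,
P(F) = P(F|B1)·P(B1) + P(F|B2)·P(B2) + P(F|B3)·P(B3) + P(F|B4)·P(B4)
      = 0.25·0.119 + 0.08·0.269 + 0.2·0.319 + 0.13·0.293
      = 0.02975 + 0.02152 + 0.0638 + 0.03809 = 0.15316

0.1532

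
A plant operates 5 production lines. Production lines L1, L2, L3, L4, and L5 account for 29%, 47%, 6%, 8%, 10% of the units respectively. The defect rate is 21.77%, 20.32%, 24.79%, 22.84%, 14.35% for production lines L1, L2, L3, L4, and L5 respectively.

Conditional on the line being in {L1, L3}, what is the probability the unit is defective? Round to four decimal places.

0.2229

Let S = {L1, L3}.
P(S) = 0.29 + 0.06 = 0.35.
P(D ∩ S) = 0.2177·0.29 + 0.2479·0.06 = 0.063133 + 0.014874 = 0.078007.
P(D | S) = 0.078007 / 0.35 = 0.222877…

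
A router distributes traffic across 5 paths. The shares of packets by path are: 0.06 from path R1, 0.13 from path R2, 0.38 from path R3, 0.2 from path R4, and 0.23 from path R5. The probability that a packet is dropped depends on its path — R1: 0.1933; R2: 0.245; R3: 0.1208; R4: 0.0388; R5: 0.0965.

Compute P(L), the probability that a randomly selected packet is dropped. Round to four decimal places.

P(L) = P(L|R1)·P(R1) + P(L|R2)·P(R2) + P(L|R3)·P(R3) + P(L|R4)·P(R4) + P(L|R5)·P(R5)
      = 0.1933·0.06 + 0.245·0.13 + 0.1208·0.38 + 0.0388·0.2 + 0.0965·0.23
      = 0.011598 + 0.03185 + 0.045904 + 0.00776 + 0.022195 = 0.119307

0.1193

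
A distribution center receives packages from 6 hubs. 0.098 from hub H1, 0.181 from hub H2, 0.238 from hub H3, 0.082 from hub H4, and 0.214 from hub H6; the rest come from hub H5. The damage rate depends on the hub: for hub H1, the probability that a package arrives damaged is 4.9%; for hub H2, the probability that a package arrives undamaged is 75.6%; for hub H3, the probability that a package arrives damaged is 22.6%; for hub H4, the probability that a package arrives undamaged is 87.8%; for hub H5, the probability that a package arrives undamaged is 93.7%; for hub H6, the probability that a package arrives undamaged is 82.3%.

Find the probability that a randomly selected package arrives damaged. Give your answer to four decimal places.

P(H5) = 1 − (0.098 + 0.181 + 0.238 + 0.082 + 0.214) = 0.187.
P(D|H2) = 1 − 0.756 = 0.244.
P(D|H4) = 1 − 0.878 = 0.122.
P(D|H5) = 1 − 0.937 = 0.063.
P(D|H6) = 1 − 0.823 = 0.177.
Summing over the partition,
P(D) = P(D|H1)·P(H1) + P(D|H2)·P(H2) + P(D|H3)·P(H3) + P(D|H4)·P(H4) + P(D|H5)·P(H5) + P(D|H6)·P(H6)
      = 0.049·0.098 + 0.244·0.181 + 0.226·0.238 + 0.122·0.082 + 0.063·0.187 + 0.177·0.214
      = 0.004802 + 0.044164 + 0.053788 + 0.010004 + 0.011781 + 0.037878 = 0.162417

P(D) ≈ 0.1624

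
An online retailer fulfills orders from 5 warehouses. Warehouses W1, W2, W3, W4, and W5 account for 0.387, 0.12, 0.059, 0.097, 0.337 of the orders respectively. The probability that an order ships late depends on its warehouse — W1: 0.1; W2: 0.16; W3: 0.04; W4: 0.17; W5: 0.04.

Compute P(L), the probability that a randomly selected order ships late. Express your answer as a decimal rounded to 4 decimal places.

Summing over the partition,
P(L) = P(L|W1)·P(W1) + P(L|W2)·P(W2) + P(L|W3)·P(W3) + P(L|W4)·P(W4) + P(L|W5)·P(W5)
      = 0.1·0.387 + 0.16·0.12 + 0.04·0.059 + 0.17·0.097 + 0.04·0.337
      = 0.0387 + 0.0192 + 0.00236 + 0.01649 + 0.01348 = 0.09023

0.0902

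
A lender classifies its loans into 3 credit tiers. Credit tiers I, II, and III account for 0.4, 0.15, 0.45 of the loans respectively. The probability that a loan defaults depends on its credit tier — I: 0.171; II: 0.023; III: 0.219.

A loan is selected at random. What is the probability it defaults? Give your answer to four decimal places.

Using total probability over the partition,
P(D) = P(D|I)·P(I) + P(D|II)·P(II) + P(D|III)·P(III)
      = 0.171·0.4 + 0.023·0.15 + 0.219·0.45
      = 0.0684 + 0.00345 + 0.09855 = 0.1704

P(D) ≈ 0.1704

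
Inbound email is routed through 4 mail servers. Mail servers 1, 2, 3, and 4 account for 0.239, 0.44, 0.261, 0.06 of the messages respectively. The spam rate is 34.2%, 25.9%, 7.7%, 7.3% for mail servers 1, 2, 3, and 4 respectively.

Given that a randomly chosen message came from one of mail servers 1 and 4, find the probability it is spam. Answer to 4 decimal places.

P(S|J) ≈ 0.2880

Let J = {1, 4}.
P(J) = 0.239 + 0.06 = 0.299.
P(S ∩ J) = 0.342·0.239 + 0.073·0.06 = 0.081738 + 0.00438 = 0.086118.
P(S | J) = 0.086118 / 0.299 = 0.288020…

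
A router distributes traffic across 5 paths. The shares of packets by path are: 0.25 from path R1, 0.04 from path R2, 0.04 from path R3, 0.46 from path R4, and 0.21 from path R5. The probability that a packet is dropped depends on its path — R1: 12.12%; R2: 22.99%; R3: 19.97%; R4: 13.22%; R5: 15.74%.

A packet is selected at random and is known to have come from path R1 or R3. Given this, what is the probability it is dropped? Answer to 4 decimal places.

Let S = {R1, R3}.
P(S) = 0.25 + 0.04 = 0.29.
P(L ∩ S) = 0.1212·0.25 + 0.1997·0.04 = 0.0303 + 0.007988 = 0.038288.
P(L | S) = 0.038288 / 0.29 = 0.132028…

P(L|S) ≈ 0.1320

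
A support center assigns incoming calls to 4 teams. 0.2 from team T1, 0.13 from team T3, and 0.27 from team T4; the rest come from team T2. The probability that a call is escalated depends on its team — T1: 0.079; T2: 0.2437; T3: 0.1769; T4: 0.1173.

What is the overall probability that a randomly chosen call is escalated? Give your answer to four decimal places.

P(E) ≈ 0.1679

P(T2) = 1 − (0.2 + 0.13 + 0.27) = 0.4.
P(E) = P(E|T1)·P(T1) + P(E|T2)·P(T2) + P(E|T3)·P(T3) + P(E|T4)·P(T4)
      = 0.079·0.2 + 0.2437·0.4 + 0.1769·0.13 + 0.1173·0.27
      = 0.0158 + 0.09748 + 0.022997 + 0.031671 = 0.167948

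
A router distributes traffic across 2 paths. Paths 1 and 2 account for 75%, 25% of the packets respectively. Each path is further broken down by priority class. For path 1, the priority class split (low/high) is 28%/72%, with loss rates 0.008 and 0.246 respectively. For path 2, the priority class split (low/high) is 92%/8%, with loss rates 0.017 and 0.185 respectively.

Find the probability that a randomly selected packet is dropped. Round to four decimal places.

P(L|1) = 0.28·0.008 + 0.72·0.246 = 0.00224 + 0.17712 = 0.17936
P(L|2) = 0.92·0.017 + 0.08·0.185 = 0.01564 + 0.0148 = 0.03044
Then overall,
P(L) = 0.75·0.17936 + 0.25·0.03044
      = 0.13452 + 0.00761 = 0.14213

P(L) ≈ 0.1421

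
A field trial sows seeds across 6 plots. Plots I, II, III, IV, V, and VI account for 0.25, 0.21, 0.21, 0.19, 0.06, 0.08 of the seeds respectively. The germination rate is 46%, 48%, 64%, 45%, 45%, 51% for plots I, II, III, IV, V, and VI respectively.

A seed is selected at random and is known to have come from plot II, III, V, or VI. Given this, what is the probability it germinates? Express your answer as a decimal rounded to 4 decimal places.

Let S = {II, III, V, VI}.
P(S) = 0.21 + 0.21 + 0.06 + 0.08 = 0.56.
P(G ∩ S) = 0.48·0.21 + 0.64·0.21 + 0.45·0.06 + 0.51·0.08 = 0.1008 + 0.1344 + 0.027 + 0.0408 = 0.303.
P(G | S) = 0.303 / 0.56 = 0.541071…

0.5411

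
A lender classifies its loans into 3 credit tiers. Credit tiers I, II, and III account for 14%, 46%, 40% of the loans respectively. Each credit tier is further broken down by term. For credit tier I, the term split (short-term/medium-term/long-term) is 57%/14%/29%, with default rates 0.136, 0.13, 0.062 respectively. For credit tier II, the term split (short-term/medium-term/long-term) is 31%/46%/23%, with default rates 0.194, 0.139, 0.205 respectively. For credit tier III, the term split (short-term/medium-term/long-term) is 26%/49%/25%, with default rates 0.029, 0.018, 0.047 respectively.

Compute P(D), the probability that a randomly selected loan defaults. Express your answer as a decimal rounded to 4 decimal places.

0.1059

P(D|I) = 0.57·0.136 + 0.14·0.13 + 0.29·0.062 = 0.07752 + 0.0182 + 0.01798 = 0.1137
P(D|II) = 0.31·0.194 + 0.46·0.139 + 0.23·0.205 = 0.06014 + 0.06394 + 0.04715 = 0.17123
P(D|III) = 0.26·0.029 + 0.49·0.018 + 0.25·0.047 = 0.00754 + 0.00882 + 0.01175 = 0.02811
Then overall,
P(D) = 0.14·0.1137 + 0.46·0.17123 + 0.4·0.02811
      = 0.015918 + 0.0787658 + 0.011244 = 0.1059278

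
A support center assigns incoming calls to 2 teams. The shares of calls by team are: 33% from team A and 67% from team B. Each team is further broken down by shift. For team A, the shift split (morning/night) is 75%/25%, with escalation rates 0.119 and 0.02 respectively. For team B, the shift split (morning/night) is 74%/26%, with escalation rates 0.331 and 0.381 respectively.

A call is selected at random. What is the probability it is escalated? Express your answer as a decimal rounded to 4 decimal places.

P(E|A) = 0.75·0.119 + 0.25·0.02 = 0.08925 + 0.005 = 0.09425
P(E|B) = 0.74·0.331 + 0.26·0.381 = 0.24494 + 0.09906 = 0.344
By total probability over the outer partition,
P(E) = 0.33·0.09425 + 0.67·0.344
      = 0.0311025 + 0.23048 = 0.2615825

0.2616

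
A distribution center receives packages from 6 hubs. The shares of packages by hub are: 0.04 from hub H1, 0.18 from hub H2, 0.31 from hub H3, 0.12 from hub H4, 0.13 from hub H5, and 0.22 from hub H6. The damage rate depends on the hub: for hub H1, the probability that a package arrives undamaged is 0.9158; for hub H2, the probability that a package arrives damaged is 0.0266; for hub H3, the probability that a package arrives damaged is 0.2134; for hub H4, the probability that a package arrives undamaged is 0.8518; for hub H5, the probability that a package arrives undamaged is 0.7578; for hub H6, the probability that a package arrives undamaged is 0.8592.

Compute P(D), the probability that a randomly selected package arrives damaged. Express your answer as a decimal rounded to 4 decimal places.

P(D|H1) = 1 − 0.9158 = 0.0842.
P(D|H4) = 1 − 0.8518 = 0.1482.
P(D|H5) = 1 − 0.7578 = 0.2422.
P(D|H6) = 1 − 0.8592 = 0.1408.
P(D) = P(D|H1)·P(H1) + P(D|H2)·P(H2) + P(D|H3)·P(H3) + P(D|H4)·P(H4) + P(D|H5)·P(H5) + P(D|H6)·P(H6)
      = 0.0842·0.04 + 0.0266·0.18 + 0.2134·0.31 + 0.1482·0.12 + 0.2422·0.13 + 0.1408·0.22
      = 0.003368 + 0.004788 + 0.066154 + 0.017784 + 0.031486 + 0.030976 = 0.154556

P(D) ≈ 0.1546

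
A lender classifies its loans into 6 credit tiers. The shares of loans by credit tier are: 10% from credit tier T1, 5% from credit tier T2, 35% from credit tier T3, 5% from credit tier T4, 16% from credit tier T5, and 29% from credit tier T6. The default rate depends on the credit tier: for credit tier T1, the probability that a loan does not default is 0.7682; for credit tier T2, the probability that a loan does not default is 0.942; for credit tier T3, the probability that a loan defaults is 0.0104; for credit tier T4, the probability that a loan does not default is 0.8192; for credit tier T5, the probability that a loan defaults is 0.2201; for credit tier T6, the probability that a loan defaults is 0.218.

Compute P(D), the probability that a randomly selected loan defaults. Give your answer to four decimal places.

P(D|T1) = 1 − 0.7682 = 0.2318.
P(D|T2) = 1 − 0.942 = 0.058.
P(D|T4) = 1 − 0.8192 = 0.1808.
Summing over the partition,
P(D) = P(D|T1)·P(T1) + P(D|T2)·P(T2) + P(D|T3)·P(T3) + P(D|T4)·P(T4) + P(D|T5)·P(T5) + P(D|T6)·P(T6)
      = 0.2318·0.1 + 0.058·0.05 + 0.0104·0.35 + 0.1808·0.05 + 0.2201·0.16 + 0.218·0.29
      = 0.02318 + 0.0029 + 0.00364 + 0.00904 + 0.035216 + 0.06322 = 0.137196

P(D) ≈ 0.1372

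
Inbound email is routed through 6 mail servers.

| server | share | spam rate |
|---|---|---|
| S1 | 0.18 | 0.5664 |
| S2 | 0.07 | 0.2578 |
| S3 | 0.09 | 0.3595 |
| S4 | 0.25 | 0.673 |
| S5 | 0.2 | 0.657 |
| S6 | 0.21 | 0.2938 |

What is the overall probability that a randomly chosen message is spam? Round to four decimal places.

0.5137

By the law of total probability,
P(S) = P(S|S1)·P(S1) + P(S|S2)·P(S2) + P(S|S3)·P(S3) + P(S|S4)·P(S4) + P(S|S5)·P(S5) + P(S|S6)·P(S6)
      = 0.5664·0.18 + 0.2578·0.07 + 0.3595·0.09 + 0.673·0.25 + 0.657·0.2 + 0.2938·0.21
      = 0.101952 + 0.018046 + 0.032355 + 0.16825 + 0.1314 + 0.061698 = 0.513701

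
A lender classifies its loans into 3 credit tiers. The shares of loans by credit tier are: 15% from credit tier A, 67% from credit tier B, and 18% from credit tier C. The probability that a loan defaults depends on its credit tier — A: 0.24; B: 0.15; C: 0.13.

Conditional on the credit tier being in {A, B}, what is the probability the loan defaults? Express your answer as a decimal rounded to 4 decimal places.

0.1665

Let S = {A, B}.
P(S) = 0.15 + 0.67 = 0.82.
P(D ∩ S) = 0.24·0.15 + 0.15·0.67 = 0.036 + 0.1005 = 0.1365.
P(D | S) = 0.1365 / 0.82 = 0.166463…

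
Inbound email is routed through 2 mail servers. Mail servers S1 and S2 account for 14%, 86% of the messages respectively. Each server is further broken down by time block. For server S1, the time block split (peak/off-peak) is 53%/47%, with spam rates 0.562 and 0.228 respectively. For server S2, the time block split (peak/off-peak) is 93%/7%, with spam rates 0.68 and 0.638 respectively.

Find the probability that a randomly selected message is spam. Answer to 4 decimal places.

P(S|S1) = 0.53·0.562 + 0.47·0.228 = 0.29786 + 0.10716 = 0.40502
P(S|S2) = 0.93·0.68 + 0.07·0.638 = 0.6324 + 0.04466 = 0.67706
Then overall,
P(S) = 0.14·0.40502 + 0.86·0.67706
      = 0.0567028 + 0.5822716 = 0.6389744

0.6390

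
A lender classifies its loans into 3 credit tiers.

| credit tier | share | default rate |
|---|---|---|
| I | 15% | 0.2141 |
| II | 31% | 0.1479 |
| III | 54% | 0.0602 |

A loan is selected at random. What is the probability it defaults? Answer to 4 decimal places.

Summing over the partition,
P(D) = P(D|I)·P(I) + P(D|II)·P(II) + P(D|III)·P(III)
      = 0.2141·0.15 + 0.1479·0.31 + 0.0602·0.54
      = 0.032115 + 0.045849 + 0.032508 = 0.110472

0.1105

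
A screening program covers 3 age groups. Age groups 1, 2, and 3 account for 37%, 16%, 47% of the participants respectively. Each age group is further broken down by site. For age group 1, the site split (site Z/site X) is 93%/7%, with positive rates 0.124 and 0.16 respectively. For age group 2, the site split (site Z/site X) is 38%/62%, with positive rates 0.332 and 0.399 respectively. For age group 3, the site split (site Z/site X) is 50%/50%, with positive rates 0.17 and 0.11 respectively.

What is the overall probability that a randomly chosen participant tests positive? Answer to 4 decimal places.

P(T|1) = 0.93·0.124 + 0.07·0.16 = 0.11532 + 0.0112 = 0.12652
P(T|2) = 0.38·0.332 + 0.62·0.399 = 0.12616 + 0.24738 = 0.37354
P(T|3) = 0.5·0.17 + 0.5·0.11 = 0.085 + 0.055 = 0.14
Then overall,
P(T) = 0.37·0.12652 + 0.16·0.37354 + 0.47·0.14
      = 0.0468124 + 0.0597664 + 0.0658 = 0.1723788

P(T) ≈ 0.1724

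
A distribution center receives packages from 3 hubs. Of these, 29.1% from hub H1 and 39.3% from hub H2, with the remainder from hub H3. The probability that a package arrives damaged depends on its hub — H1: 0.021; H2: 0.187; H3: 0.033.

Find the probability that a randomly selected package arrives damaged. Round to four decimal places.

P(H3) = 1 − (0.291 + 0.393) = 0.316.
P(D) = P(D|H1)·P(H1) + P(D|H2)·P(H2) + P(D|H3)·P(H3)
      = 0.021·0.291 + 0.187·0.393 + 0.033·0.316
      = 0.006111 + 0.073491 + 0.010428 = 0.09003

P(D) ≈ 0.0900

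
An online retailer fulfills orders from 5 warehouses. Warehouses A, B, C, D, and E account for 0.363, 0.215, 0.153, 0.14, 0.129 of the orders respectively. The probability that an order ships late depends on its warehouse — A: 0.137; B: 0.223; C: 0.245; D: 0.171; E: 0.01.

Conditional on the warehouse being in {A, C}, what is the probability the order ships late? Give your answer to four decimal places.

Let S = {A, C}.
P(S) = 0.363 + 0.153 = 0.516.
P(L ∩ S) = 0.137·0.363 + 0.245·0.153 = 0.049731 + 0.037485 = 0.087216.
P(L | S) = 0.087216 / 0.516 = 0.169023…

0.1690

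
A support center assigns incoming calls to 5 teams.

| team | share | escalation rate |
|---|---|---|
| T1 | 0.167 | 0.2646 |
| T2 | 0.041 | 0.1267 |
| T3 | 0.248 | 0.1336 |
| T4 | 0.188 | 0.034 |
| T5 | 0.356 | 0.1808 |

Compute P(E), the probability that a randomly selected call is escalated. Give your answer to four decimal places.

P(E) = P(E|T1)·P(T1) + P(E|T2)·P(T2) + P(E|T3)·P(T3) + P(E|T4)·P(T4) + P(E|T5)·P(T5)
      = 0.2646·0.167 + 0.1267·0.041 + 0.1336·0.248 + 0.034·0.188 + 0.1808·0.356
      = 0.0441882 + 0.0051947 + 0.0331328 + 0.006392 + 0.0643648 = 0.1532725

0.1533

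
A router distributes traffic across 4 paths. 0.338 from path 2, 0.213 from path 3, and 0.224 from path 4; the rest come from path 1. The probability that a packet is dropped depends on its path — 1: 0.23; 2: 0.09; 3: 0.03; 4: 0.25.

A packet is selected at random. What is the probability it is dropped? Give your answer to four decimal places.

P(1) = 1 − (0.338 + 0.213 + 0.224) = 0.225.
Using total probability over the partition,
P(L) = P(L|1)·P(1) + P(L|2)·P(2) + P(L|3)·P(3) + P(L|4)·P(4)
      = 0.23·0.225 + 0.09·0.338 + 0.03·0.213 + 0.25·0.224
      = 0.05175 + 0.03042 + 0.00639 + 0.056 = 0.14456

P(L) ≈ 0.1446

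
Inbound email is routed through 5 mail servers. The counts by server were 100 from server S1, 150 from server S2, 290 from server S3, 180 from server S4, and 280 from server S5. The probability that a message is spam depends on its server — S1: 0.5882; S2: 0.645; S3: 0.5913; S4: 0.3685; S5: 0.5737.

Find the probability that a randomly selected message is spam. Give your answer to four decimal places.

Total: 100 + 150 + 290 + 180 + 280 = 1000.
P(S1) = 100/1000 = 0.1. P(S2) = 150/1000 = 0.15. P(S3) = 290/1000 = 0.29. P(S4) = 180/1000 = 0.18. P(S5) = 280/1000 = 0.28.
Using total probability over the partition,
P(S) = P(S|S1)·P(S1) + P(S|S2)·P(S2) + P(S|S3)·P(S3) + P(S|S4)·P(S4) + P(S|S5)·P(S5)
      = 0.5882·0.1 + 0.645·0.15 + 0.5913·0.29 + 0.3685·0.18 + 0.5737·0.28
      = 0.05882 + 0.09675 + 0.171477 + 0.06633 + 0.160636 = 0.554013

0.5540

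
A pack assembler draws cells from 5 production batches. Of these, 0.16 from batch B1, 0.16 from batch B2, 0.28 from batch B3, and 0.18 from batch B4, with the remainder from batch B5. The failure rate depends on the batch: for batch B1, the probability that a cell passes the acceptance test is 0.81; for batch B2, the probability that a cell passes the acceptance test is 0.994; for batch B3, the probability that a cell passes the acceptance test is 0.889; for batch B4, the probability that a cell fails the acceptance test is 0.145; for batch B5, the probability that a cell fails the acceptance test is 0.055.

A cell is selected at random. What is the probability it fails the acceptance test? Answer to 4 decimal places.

P(B5) = 1 − (0.16 + 0.16 + 0.28 + 0.18) = 0.22.
P(F|B1) = 1 − 0.81 = 0.19.
P(F|B2) = 1 − 0.994 = 0.006.
P(F|B3) = 1 − 0.889 = 0.111.
Using total probability over the partition,
P(F) = P(F|B1)·P(B1) + P(F|B2)·P(B2) + P(F|B3)·P(B3) + P(F|B4)·P(B4) + P(F|B5)·P(B5)
      = 0.19·0.16 + 0.006·0.16 + 0.111·0.28 + 0.145·0.18 + 0.055·0.22
      = 0.0304 + 0.00096 + 0.03108 + 0.0261 + 0.0121 = 0.10064

P(F) ≈ 0.1006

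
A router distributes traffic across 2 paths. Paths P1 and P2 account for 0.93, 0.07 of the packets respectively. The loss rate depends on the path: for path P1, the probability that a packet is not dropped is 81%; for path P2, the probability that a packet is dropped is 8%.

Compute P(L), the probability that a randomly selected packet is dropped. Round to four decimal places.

P(L|P1) = 1 − 0.81 = 0.19.
By the law of total probability,
P(L) = P(L|P1)·P(P1) + P(L|P2)·P(P2)
      = 0.19·0.93 + 0.08·0.07
      = 0.1767 + 0.0056 = 0.1823

P(L) ≈ 0.1823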